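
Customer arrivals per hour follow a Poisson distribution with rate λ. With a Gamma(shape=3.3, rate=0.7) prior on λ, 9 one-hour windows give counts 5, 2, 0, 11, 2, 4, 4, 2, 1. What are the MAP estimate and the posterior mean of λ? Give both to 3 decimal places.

Σ counts = 31. Posterior: Gamma(shape = 3.3+31 = 34.3, rate = 0.7+9 = 9.7).
Mode = (α−1)/β = 33.3/9.7 = 3.433.
Mean = α/β = 34.3/9.7 = 3.536.
Mean > mode: the posterior has a right tail.

MAP = 3.433, posterior mean = 3.536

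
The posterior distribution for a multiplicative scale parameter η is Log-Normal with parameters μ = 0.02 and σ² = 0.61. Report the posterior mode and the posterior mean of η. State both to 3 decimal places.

Mode = exp(μ − σ²) = exp(-0.59) = 0.554.
Mean = exp(μ + σ²/2) = exp(0.325) = 1.384.

η_MAP = 0.554, E[η|data] = 1.384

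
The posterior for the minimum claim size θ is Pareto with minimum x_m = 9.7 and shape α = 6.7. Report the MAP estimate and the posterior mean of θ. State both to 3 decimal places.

The Pareto density is strictly decreasing on [x_m, ∞), so the mode is x_m = 9.700.
Mean = α·x_m/(α−1) = 6.7·9.7/5.7 = 11.402.

θ_MAP = 9.700, E[θ|data] = 11.402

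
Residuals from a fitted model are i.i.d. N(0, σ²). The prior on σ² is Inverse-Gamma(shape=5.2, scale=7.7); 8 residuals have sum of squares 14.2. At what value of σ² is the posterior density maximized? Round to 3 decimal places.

1.451

Posterior: Inverse-Gamma(shape = 5.2+8/2 = 9.2, scale = 7.7+14.2/2 = 14.8).
Mode = β/(α+1) = 14.8/10.2 = 1.451.
Mean = β/(α−1) = 14.8/8.2 = 1.805.
This is the posterior mode — the MAP estimate.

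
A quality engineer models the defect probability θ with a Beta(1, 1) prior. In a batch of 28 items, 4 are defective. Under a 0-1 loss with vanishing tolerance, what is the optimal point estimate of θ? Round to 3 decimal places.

Posterior: Beta(1+4, 1+24) = Beta(5, 25).
Mode = (5−1)/(5+25−2) = 4/28 = 0.143.
With a flat prior the MAP equals the MLE, 4/28.
Mean = 5/(5+25) = 5/30 = 0.167.
This is the posterior mode — the MAP estimate.

0.143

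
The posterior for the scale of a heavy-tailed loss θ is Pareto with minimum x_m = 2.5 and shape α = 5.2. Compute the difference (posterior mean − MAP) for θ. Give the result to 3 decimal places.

The Pareto density is strictly decreasing on [x_m, ∞), so the mode is x_m = 2.500.
Mean = α·x_m/(α−1) = 5.2·2.5/4.2 = 3.095.
Difference = 3.095 − 2.500 = 0.595.
The mean is pulled above the mode by the posterior's right skew.

0.595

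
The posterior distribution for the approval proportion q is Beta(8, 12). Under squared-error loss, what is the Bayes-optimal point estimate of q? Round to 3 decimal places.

Mode = (8−1)/(8+12−2) = 7/18 = 0.389.
Mean = 8/(8+12) = 8/20 = 0.400.
Squared-error loss ⇒ the optimal estimator is the posterior mean.

0.400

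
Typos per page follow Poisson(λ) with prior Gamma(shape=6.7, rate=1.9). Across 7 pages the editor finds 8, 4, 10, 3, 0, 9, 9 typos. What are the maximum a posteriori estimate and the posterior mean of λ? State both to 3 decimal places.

MAP = 5.472, posterior mean = 5.584

Σ counts = 43. Posterior: Gamma(shape = 6.7+43 = 49.7, rate = 1.9+7 = 8.9).
Mode = (α−1)/β = 48.7/8.9 = 5.472.
Mean = α/β = 49.7/8.9 = 5.584.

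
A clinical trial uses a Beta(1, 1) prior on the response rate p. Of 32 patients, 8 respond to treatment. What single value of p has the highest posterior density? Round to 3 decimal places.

0.250

Posterior: Beta(1+8, 1+24) = Beta(9, 25).
Mode = (9−1)/(9+25−2) = 8/32 = 0.250.
With a flat prior the MAP equals the MLE, 8/32.
Mean = 9/(9+25) = 9/34 = 0.265.
This is the posterior mode — the MAP estimate.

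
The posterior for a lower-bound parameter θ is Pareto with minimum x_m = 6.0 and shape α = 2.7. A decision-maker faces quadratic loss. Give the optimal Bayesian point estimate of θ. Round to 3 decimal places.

9.529

The Pareto density is strictly decreasing on [x_m, ∞), so the mode is x_m = 6.000.
Mean = α·x_m/(α−1) = 2.7·6.0/1.7 = 9.529.
Quadratic loss ⇒ the optimal estimator is the posterior mean.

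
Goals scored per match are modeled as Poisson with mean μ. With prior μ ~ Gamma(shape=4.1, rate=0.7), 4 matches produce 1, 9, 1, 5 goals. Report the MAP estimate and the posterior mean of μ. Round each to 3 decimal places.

Σ counts = 16. Posterior: Gamma(shape = 4.1+16 = 20.1, rate = 0.7+4 = 4.7).
Mode = (α−1)/β = 19.1/4.7 = 4.064.
Mean = α/β = 20.1/4.7 = 4.277.

μ_MAP = 4.064, E[μ|data] = 4.277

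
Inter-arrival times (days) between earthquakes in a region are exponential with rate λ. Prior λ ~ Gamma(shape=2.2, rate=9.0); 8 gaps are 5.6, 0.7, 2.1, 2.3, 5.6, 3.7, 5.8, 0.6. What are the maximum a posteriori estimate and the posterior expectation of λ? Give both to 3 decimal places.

MAP = 0.260; posterior mean = 0.288

Σ times = 26.4. Posterior: Gamma(shape = 2.2+8 = 10.2, rate = 9.0+26.4 = 35.4).
Mode = (α−1)/β = 9.2/35.4 = 0.260.
Mean = α/β = 10.2/35.4 = 0.288.
Right-skewed posterior ⇒ mode < mean.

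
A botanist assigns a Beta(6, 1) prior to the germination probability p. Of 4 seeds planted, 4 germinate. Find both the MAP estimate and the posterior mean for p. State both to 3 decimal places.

MAP estimate = 1.000, posterior mean = 0.909

Posterior: Beta(6+4, 1+0) = Beta(10, 1).
Since β = 1 ≤ 1 and α > 1, the Beta density is monotone increasing on [0,1]; the mode is at 1.
Mean = 10/(10+1) = 0.909.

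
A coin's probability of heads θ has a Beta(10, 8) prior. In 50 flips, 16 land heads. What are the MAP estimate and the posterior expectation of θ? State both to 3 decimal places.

Posterior: Beta(10+16, 8+34) = Beta(26, 42).
Mode = (26−1)/(26+42−2) = 25/66 = 0.379.
Mean = 26/(26+42) = 26/68 = 0.382.
The posterior is right-skewed, so the mean exceeds the mode.

MAP = 0.379, posterior mean = 0.382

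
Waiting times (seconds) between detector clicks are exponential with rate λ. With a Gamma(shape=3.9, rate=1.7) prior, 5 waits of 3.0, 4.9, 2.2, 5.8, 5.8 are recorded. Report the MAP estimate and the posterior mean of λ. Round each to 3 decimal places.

MAP estimate = 0.338, posterior mean = 0.380

Σ times = 21.7. Posterior: Gamma(shape = 3.9+5 = 8.9, rate = 1.7+21.7 = 23.4).
Mode = (α−1)/β = 7.9/23.4 = 0.338.
Mean = α/β = 8.9/23.4 = 0.380.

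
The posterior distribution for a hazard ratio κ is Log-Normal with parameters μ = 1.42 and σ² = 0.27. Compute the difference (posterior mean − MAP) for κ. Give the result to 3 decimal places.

1.577

Mode = exp(μ − σ²) = exp(1.15) = 3.158.
Mean = exp(μ + σ²/2) = exp(1.555) = 4.735.
Difference = 4.735 − 3.158 = 1.577.
The mean is pulled above the mode by the posterior's right skew.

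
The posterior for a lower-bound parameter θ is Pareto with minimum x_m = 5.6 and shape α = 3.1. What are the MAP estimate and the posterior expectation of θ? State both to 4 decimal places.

MAP: 5.6000. Posterior mean: 8.2667.

The Pareto density is strictly decreasing on [x_m, ∞), so the mode is x_m = 5.6000.
Mean = α·x_m/(α−1) = 3.1·5.6/2.1 = 8.2667.
Mean > mode: the posterior has a right tail.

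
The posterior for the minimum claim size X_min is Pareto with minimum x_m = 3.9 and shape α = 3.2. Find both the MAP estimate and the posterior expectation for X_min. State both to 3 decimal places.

MAP = 3.900, posterior mean = 5.673

The Pareto density is strictly decreasing on [x_m, ∞), so the mode is x_m = 3.900.
Mean = α·x_m/(α−1) = 3.2·3.9/2.2 = 5.673.
Right-skewed posterior ⇒ mode < mean.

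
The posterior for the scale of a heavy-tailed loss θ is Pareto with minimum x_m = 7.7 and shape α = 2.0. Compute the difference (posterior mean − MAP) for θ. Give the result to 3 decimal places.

7.700

The Pareto density is strictly decreasing on [x_m, ∞), so the mode is x_m = 7.700.
Mean = α·x_m/(α−1) = 2.0·7.7/1.0 = 15.400.
Difference = 15.400 − 7.700 = 7.700.
Mean > mode: the posterior has a right tail.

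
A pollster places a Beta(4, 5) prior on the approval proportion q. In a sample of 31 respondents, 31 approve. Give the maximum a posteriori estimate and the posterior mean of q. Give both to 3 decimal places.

maximum a posteriori estimate = 0.895, posterior mean = 0.875

Posterior: Beta(4+31, 5+0) = Beta(35, 5).
Mode = (35−1)/(35+5−2) = 34/38 = 0.895.
Mean = 35/(35+5) = 35/40 = 0.875.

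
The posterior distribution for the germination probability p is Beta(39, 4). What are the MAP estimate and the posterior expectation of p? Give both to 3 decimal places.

Mode = (39−1)/(39+4−2) = 38/41 = 0.927.
Mean = 39/(39+4) = 39/43 = 0.907.

MAP = 0.927; posterior mean = 0.907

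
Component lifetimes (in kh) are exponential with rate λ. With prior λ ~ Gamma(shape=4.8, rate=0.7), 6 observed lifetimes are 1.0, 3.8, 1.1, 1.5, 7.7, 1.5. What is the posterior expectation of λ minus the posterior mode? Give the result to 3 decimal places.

Σ times = 16.6. Posterior: Gamma(shape = 4.8+6 = 10.8, rate = 0.7+16.6 = 17.3).
Mode = (α−1)/β = 9.8/17.3 = 0.566.
Mean = α/β = 10.8/17.3 = 0.624.
Difference = 0.624 − 0.566 = 0.058.

0.058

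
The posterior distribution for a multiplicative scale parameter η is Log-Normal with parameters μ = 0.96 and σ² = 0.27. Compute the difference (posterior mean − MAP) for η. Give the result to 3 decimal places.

Mode = exp(μ − σ²) = exp(0.69) = 1.994.
Mean = exp(μ + σ²/2) = exp(1.095) = 2.989.
Difference = 2.989 − 1.994 = 0.995.

0.995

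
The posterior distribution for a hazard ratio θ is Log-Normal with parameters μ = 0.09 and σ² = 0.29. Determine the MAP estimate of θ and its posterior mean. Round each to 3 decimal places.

MAP: 0.819. Posterior mean: 1.265.

Mode = exp(μ − σ²) = exp(-0.20) = 0.819.
Mean = exp(μ + σ²/2) = exp(0.235) = 1.265.
The posterior is right-skewed, so the mean exceeds the mode.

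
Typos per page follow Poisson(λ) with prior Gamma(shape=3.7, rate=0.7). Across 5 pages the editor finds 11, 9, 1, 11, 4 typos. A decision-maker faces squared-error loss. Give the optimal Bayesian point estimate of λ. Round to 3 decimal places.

Σ counts = 36. Posterior: Gamma(shape = 3.7+36 = 39.7, rate = 0.7+5 = 5.7).
Mode = (α−1)/β = 38.7/5.7 = 6.789.
Mean = α/β = 39.7/5.7 = 6.965.
Squared-error loss ⇒ the optimal estimator is the posterior mean.

6.965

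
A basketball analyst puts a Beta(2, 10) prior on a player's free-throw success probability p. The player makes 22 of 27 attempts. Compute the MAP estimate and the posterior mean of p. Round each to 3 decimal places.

MAP = 0.622; posterior mean = 0.615

Posterior: Beta(2+22, 10+5) = Beta(24, 15).
Mode = (24−1)/(24+15−2) = 23/37 = 0.622.
Mean = 24/(24+15) = 24/39 = 0.615.
Left-skewed posterior ⇒ mean < mode.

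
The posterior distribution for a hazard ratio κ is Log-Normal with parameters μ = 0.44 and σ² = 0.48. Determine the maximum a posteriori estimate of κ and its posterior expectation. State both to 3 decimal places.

MAP = 0.961; posterior mean = 1.974

Mode = exp(μ − σ²) = exp(-0.04) = 0.961.
Mean = exp(μ + σ²/2) = exp(0.680) = 1.974.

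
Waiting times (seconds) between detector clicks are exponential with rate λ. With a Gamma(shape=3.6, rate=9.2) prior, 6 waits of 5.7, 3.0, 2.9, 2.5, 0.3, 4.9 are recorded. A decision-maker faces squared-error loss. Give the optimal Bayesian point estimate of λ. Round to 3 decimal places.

0.337

Σ times = 19.3. Posterior: Gamma(shape = 3.6+6 = 9.6, rate = 9.2+19.3 = 28.5).
Mode = (α−1)/β = 8.6/28.5 = 0.302.
Mean = α/β = 9.6/28.5 = 0.337.
Squared-error loss ⇒ the optimal estimator is the posterior mean.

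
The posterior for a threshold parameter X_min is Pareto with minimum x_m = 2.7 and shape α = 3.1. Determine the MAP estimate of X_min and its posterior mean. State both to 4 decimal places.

The Pareto density is strictly decreasing on [x_m, ∞), so the mode is x_m = 2.7000.
Mean = α·x_m/(α−1) = 3.1·2.7/2.1 = 3.9857.
The mean is pulled above the mode by the posterior's right skew.

MAP = 2.7000; posterior mean = 3.9857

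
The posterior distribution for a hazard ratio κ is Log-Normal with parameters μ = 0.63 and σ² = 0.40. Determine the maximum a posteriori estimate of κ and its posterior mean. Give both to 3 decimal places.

Mode = exp(μ − σ²) = exp(0.23) = 1.259.
Mean = exp(μ + σ²/2) = exp(0.830) = 2.293.
The mean is pulled above the mode by the posterior's right skew.

maximum a posteriori estimate = 1.259, posterior mean = 2.293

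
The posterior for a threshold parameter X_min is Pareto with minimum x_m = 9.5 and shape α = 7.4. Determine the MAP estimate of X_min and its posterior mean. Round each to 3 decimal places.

MAP = 9.500; posterior mean = 10.984

The Pareto density is strictly decreasing on [x_m, ∞), so the mode is x_m = 9.500.
Mean = α·x_m/(α−1) = 7.4·9.5/6.4 = 10.984.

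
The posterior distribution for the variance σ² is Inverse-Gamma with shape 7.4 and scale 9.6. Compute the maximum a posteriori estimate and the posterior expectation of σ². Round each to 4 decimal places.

Mode = β/(α+1) = 9.6/8.4 = 1.1429.
Mean = β/(α−1) = 9.6/6.4 = 1.5000.

σ²_MAP = 1.1429, E[σ²|data] = 1.5000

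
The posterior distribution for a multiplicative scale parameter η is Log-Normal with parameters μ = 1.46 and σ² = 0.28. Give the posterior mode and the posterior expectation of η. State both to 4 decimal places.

posterior mode = 3.2544, posterior expectation = 4.9530

Mode = exp(μ − σ²) = exp(1.18) = 3.2544.
Mean = exp(μ + σ²/2) = exp(1.600) = 4.9530.
Right-skewed posterior ⇒ mode < mean.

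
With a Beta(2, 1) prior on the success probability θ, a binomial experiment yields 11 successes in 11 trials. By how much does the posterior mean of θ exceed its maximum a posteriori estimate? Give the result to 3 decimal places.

-0.071

Posterior: Beta(2+11, 1+0) = Beta(13, 1).
Since β = 1 ≤ 1 and α > 1, the Beta density is monotone increasing on [0,1]; the mode is at 1.
Mean = 13/(13+1) = 0.929.
Difference = 0.929 − 1.000 = -0.071.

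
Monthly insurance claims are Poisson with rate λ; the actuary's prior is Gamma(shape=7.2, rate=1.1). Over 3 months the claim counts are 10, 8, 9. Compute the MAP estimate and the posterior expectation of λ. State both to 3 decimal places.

Σ counts = 27. Posterior: Gamma(shape = 7.2+27 = 34.2, rate = 1.1+3 = 4.1).
Mode = (α−1)/β = 33.2/4.1 = 8.098.
Mean = α/β = 34.2/4.1 = 8.341.
Mean > mode: the posterior has a right tail.

MAP estimate = 8.098, posterior expectation = 8.341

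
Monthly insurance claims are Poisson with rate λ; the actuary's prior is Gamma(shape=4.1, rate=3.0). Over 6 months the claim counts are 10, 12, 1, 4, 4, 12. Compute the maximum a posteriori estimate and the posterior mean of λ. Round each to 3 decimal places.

MAP = 5.122, posterior mean = 5.233

Σ counts = 43. Posterior: Gamma(shape = 4.1+43 = 47.1, rate = 3.0+6 = 9.0).
Mode = (α−1)/β = 46.1/9.0 = 5.122.
Mean = α/β = 47.1/9.0 = 5.233.
Mean > mode: the posterior has a right tail.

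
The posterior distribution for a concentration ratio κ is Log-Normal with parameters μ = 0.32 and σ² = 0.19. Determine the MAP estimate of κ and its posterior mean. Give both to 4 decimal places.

MAP = 1.1388, posterior mean = 1.5144

Mode = exp(μ − σ²) = exp(0.13) = 1.1388.
Mean = exp(μ + σ²/2) = exp(0.415) = 1.5144.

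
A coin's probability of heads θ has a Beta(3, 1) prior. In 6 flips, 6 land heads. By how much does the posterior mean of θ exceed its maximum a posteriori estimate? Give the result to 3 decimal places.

-0.100

Posterior: Beta(3+6, 1+0) = Beta(9, 1).
Since β = 1 ≤ 1 and α > 1, the Beta density is monotone increasing on [0,1]; the mode is at 1.
Mean = 9/(9+1) = 0.900.
Difference = 0.900 − 1.000 = -0.100.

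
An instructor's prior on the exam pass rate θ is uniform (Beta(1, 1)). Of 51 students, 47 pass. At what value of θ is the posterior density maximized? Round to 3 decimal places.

Posterior: Beta(1+47, 1+4) = Beta(48, 5).
Mode = (48−1)/(48+5−2) = 47/51 = 0.922.
With a flat prior the MAP equals the MLE, 47/51.
Mean = 48/(48+5) = 48/53 = 0.906.
This is the posterior mode — the MAP estimate.

0.922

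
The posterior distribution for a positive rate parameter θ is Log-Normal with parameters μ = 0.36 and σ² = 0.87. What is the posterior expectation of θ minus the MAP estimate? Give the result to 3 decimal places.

1.614

Mode = exp(μ − σ²) = exp(-0.51) = 0.600.
Mean = exp(μ + σ²/2) = exp(0.795) = 2.214.
Difference = 2.214 − 0.600 = 1.614.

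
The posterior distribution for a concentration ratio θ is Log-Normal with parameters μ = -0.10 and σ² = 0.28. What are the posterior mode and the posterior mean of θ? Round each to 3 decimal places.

posterior mode = 0.684, posterior mean = 1.041

Mode = exp(μ − σ²) = exp(-0.38) = 0.684.
Mean = exp(μ + σ²/2) = exp(0.040) = 1.041.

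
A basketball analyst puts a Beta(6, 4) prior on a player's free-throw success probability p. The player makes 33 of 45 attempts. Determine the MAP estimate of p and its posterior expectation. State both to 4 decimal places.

Posterior: Beta(6+33, 4+12) = Beta(39, 16).
Mode = (39−1)/(39+16−2) = 38/53 = 0.7170.
Mean = 39/(39+16) = 39/55 = 0.7091.

p_MAP = 0.7170, E[p|data] = 0.7091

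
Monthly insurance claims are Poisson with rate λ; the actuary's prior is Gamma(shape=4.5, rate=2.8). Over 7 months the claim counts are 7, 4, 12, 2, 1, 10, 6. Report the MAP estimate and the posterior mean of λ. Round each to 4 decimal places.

Σ counts = 42. Posterior: Gamma(shape = 4.5+42 = 46.5, rate = 2.8+7 = 9.8).
Mode = (α−1)/β = 45.5/9.8 = 4.6429.
Mean = α/β = 46.5/9.8 = 4.7449.
Mean > mode: the posterior has a right tail.

MAP: 4.6429. Posterior mean: 4.7449.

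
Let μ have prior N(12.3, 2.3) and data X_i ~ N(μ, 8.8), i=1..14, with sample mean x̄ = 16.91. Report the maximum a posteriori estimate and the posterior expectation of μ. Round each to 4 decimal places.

MAP = 15.9205; posterior mean = 15.9205

Posterior for μ is Normal. Precision-weighted mean: (1/2.3·12.3 + 14/8.8·16.91) / (1/2.3 + 14/8.8) = 15.9205.
A Normal posterior is symmetric, so mode = mean.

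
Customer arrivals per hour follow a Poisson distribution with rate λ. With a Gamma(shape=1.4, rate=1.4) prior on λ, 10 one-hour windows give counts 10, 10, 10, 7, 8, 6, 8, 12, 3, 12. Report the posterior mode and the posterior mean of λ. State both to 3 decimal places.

MAP = 7.579, posterior mean = 7.667

Σ counts = 86. Posterior: Gamma(shape = 1.4+86 = 87.4, rate = 1.4+10 = 11.4).
Mode = (α−1)/β = 86.4/11.4 = 7.579.
Mean = α/β = 87.4/11.4 = 7.667.
Mean > mode: the posterior has a right tail.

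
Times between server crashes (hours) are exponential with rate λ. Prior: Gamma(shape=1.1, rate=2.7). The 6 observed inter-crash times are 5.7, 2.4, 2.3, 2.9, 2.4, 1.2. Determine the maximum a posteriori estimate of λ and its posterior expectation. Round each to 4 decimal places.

Σ times = 16.9. Posterior: Gamma(shape = 1.1+6 = 7.1, rate = 2.7+16.9 = 19.6).
Mode = (α−1)/β = 6.1/19.6 = 0.3112.
Mean = α/β = 7.1/19.6 = 0.3622.

MAP = 0.3112, posterior mean = 0.3622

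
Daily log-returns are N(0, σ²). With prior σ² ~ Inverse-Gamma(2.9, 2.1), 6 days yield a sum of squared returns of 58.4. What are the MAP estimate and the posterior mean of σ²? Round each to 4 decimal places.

MAP = 4.5362, posterior mean = 6.3878

Posterior: Inverse-Gamma(shape = 2.9+6/2 = 5.9, scale = 2.1+58.4/2 = 31.3).
Mode = β/(α+1) = 31.3/6.9 = 4.5362.
Mean = β/(α−1) = 31.3/4.9 = 6.3878.
Right-skewed posterior ⇒ mode < mean.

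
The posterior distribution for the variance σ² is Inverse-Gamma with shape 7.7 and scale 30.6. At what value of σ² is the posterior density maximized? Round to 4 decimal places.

3.5172

Mode = β/(α+1) = 30.6/8.7 = 3.5172.
Mean = β/(α−1) = 30.6/6.7 = 4.5672.
This is the posterior mode — the MAP estimate.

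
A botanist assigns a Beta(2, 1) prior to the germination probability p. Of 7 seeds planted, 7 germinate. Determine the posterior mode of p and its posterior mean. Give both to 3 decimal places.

Posterior: Beta(2+7, 1+0) = Beta(9, 1).
Since β = 1 ≤ 1 and α > 1, the Beta density is monotone increasing on [0,1]; the mode is at 1.
Mean = 9/(9+1) = 0.900.
The mean is pulled below the mode by the posterior's left skew.

MAP = 1.000, posterior mean = 0.900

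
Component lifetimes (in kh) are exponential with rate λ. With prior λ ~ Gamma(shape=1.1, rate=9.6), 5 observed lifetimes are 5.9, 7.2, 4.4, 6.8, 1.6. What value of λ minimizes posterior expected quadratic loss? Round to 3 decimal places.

Σ times = 25.9. Posterior: Gamma(shape = 1.1+5 = 6.1, rate = 9.6+25.9 = 35.5).
Mode = (α−1)/β = 5.1/35.5 = 0.144.
Mean = α/β = 6.1/35.5 = 0.172.
Quadratic loss ⇒ the optimal estimator is the posterior mean.

0.172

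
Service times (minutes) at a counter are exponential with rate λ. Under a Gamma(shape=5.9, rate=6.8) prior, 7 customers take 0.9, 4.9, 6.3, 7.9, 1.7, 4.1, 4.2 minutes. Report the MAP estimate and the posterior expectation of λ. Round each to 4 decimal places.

Σ times = 30.0. Posterior: Gamma(shape = 5.9+7 = 12.9, rate = 6.8+30.0 = 36.8).
Mode = (α−1)/β = 11.9/36.8 = 0.3234.
Mean = α/β = 12.9/36.8 = 0.3505.

MAP = 0.3234; posterior mean = 0.3505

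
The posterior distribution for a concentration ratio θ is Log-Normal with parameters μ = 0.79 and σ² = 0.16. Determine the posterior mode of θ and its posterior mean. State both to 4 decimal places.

Mode = exp(μ − σ²) = exp(0.63) = 1.8776.
Mean = exp(μ + σ²/2) = exp(0.870) = 2.3869.
The posterior is right-skewed, so the mean exceeds the mode.

MAP = 1.8776; posterior mean = 2.3869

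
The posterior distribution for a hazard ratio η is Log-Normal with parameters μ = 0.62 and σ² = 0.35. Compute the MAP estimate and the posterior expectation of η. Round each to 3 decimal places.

Mode = exp(μ − σ²) = exp(0.27) = 1.310.
Mean = exp(μ + σ²/2) = exp(0.795) = 2.214.

MAP = 1.310; posterior mean = 2.214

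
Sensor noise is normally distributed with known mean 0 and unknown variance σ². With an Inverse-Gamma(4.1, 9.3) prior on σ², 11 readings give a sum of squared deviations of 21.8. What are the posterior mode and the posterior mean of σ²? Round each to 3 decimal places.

MAP: 1.906. Posterior mean: 2.349.

Posterior: Inverse-Gamma(shape = 4.1+11/2 = 9.6, scale = 9.3+21.8/2 = 20.2).
Mode = β/(α+1) = 20.2/10.6 = 1.906.
Mean = β/(α−1) = 20.2/8.6 = 2.349.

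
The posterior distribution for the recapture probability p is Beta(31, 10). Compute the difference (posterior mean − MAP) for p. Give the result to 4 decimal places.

Mode = (31−1)/(31+10−2) = 30/39 = 0.7692.
Mean = 31/(31+10) = 31/41 = 0.7561.
Difference = 0.7561 − 0.7692 = -0.0131.
Left-skewed posterior ⇒ mean < mode.

-0.0131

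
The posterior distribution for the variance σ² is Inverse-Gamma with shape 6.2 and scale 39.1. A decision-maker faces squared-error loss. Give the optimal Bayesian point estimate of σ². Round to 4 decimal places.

Mode = β/(α+1) = 39.1/7.2 = 5.4306.
Mean = β/(α−1) = 39.1/5.2 = 7.5192.
Squared-error loss ⇒ the optimal estimator is the posterior mean.

7.5192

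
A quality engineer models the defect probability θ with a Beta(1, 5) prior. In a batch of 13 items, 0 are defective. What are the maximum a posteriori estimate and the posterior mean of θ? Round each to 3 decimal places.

Posterior: Beta(1+0, 5+13) = Beta(1, 18).
Since α = 1 ≤ 1 and β > 1, the Beta density is monotone decreasing on [0,1]; the mode is at 0.
Mean = 1/(1+18) = 0.053.

MAP = 0.000, posterior mean = 0.053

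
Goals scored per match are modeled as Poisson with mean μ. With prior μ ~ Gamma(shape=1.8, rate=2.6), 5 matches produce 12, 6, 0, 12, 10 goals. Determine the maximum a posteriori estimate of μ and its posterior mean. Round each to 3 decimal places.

μ_MAP = 5.368, E[μ|data] = 5.500

Σ counts = 40. Posterior: Gamma(shape = 1.8+40 = 41.8, rate = 2.6+5 = 7.6).
Mode = (α−1)/β = 40.8/7.6 = 5.368.
Mean = α/β = 41.8/7.6 = 5.500.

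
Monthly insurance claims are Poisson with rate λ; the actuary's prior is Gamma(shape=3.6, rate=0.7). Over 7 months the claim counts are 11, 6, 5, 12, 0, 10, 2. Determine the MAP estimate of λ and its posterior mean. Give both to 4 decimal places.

MAP: 6.3117. Posterior mean: 6.4416.

Σ counts = 46. Posterior: Gamma(shape = 3.6+46 = 49.6, rate = 0.7+7 = 7.7).
Mode = (α−1)/β = 48.6/7.7 = 6.3117.
Mean = α/β = 49.6/7.7 = 6.4416.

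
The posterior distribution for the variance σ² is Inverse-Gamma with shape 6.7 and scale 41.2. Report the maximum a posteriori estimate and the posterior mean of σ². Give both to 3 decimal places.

Mode = β/(α+1) = 41.2/7.7 = 5.351.
Mean = β/(α−1) = 41.2/5.7 = 7.228.

MAP: 5.351. Posterior mean: 7.228.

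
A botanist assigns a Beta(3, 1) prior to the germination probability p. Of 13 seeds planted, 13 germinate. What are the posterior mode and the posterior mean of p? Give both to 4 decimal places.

MAP = 1.0000, posterior mean = 0.9412

Posterior: Beta(3+13, 1+0) = Beta(16, 1).
Since β = 1 ≤ 1 and α > 1, the Beta density is monotone increasing on [0,1]; the mode is at 1.
Mean = 16/(16+1) = 0.9412.
The posterior is left-skewed, so the mode exceeds the mean.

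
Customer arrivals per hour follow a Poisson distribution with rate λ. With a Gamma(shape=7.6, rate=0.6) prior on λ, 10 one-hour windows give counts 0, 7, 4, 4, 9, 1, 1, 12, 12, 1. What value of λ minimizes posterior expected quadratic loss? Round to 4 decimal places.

Σ counts = 51. Posterior: Gamma(shape = 7.6+51 = 58.6, rate = 0.6+10 = 10.6).
Mode = (α−1)/β = 57.6/10.6 = 5.4340.
Mean = α/β = 58.6/10.6 = 5.5283.
Quadratic loss ⇒ the optimal estimator is the posterior mean.

5.5283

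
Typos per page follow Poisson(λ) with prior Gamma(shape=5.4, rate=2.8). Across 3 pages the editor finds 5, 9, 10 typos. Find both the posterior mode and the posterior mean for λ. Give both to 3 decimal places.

posterior mode = 4.897, posterior mean = 5.069

Σ counts = 24. Posterior: Gamma(shape = 5.4+24 = 29.4, rate = 2.8+3 = 5.8).
Mode = (α−1)/β = 28.4/5.8 = 4.897.
Mean = α/β = 29.4/5.8 = 5.069.
Right-skewed posterior ⇒ mode < mean.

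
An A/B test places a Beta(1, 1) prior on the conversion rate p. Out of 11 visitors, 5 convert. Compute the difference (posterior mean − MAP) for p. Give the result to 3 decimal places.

Posterior: Beta(1+5, 1+6) = Beta(6, 7).
Mode = (6−1)/(6+7−2) = 5/11 = 0.455.
With a flat prior the MAP equals the MLE, 5/11.
Mean = 6/(6+7) = 6/13 = 0.462.
Difference = 0.462 − 0.455 = 0.007.
Mean > mode: the posterior has a right tail.

0.007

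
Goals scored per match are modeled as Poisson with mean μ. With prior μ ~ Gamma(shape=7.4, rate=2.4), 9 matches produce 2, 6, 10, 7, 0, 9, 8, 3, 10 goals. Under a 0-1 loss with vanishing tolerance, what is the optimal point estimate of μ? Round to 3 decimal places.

Σ counts = 55. Posterior: Gamma(shape = 7.4+55 = 62.4, rate = 2.4+9 = 11.4).
Mode = (α−1)/β = 61.4/11.4 = 5.386.
Mean = α/β = 62.4/11.4 = 5.474.
This is the posterior mode — the MAP estimate.

5.386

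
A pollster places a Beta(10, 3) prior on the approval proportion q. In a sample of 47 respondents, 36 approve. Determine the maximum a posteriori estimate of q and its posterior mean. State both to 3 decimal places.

MAP = 0.776, posterior mean = 0.767

Posterior: Beta(10+36, 3+11) = Beta(46, 14).
Mode = (46−1)/(46+14−2) = 45/58 = 0.776.
Mean = 46/(46+14) = 46/60 = 0.767.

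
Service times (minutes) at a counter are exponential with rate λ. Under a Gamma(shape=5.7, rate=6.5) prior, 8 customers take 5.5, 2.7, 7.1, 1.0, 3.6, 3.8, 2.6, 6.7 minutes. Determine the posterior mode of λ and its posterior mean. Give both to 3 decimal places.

λ_MAP = 0.322, E[λ|data] = 0.347

Σ times = 33.0. Posterior: Gamma(shape = 5.7+8 = 13.7, rate = 6.5+33.0 = 39.5).
Mode = (α−1)/β = 12.7/39.5 = 0.322.
Mean = α/β = 13.7/39.5 = 0.347.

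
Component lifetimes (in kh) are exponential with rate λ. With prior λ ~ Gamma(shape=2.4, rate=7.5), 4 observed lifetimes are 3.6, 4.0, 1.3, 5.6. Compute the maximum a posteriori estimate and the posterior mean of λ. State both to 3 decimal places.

Σ times = 14.5. Posterior: Gamma(shape = 2.4+4 = 6.4, rate = 7.5+14.5 = 22.0).
Mode = (α−1)/β = 5.4/22.0 = 0.245.
Mean = α/β = 6.4/22.0 = 0.291.
The posterior is right-skewed, so the mean exceeds the mode.

MAP: 0.245. Posterior mean: 0.291.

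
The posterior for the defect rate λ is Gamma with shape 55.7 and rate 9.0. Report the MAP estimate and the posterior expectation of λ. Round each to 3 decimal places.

Mode = (α−1)/β = 54.7/9.0 = 6.078.
Mean = α/β = 55.7/9.0 = 6.189.
Mean > mode: the posterior has a right tail.

MAP = 6.078, posterior mean = 6.189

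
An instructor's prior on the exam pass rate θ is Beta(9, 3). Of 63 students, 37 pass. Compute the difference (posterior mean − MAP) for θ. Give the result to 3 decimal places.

-0.003

Posterior: Beta(9+37, 3+26) = Beta(46, 29).
Mode = (46−1)/(46+29−2) = 45/73 = 0.616.
Mean = 46/(46+29) = 46/75 = 0.613.
Difference = 0.613 − 0.616 = -0.003.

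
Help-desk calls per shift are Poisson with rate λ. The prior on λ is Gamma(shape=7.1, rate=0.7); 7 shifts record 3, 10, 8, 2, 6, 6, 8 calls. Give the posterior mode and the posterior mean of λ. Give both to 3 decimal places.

Σ counts = 43. Posterior: Gamma(shape = 7.1+43 = 50.1, rate = 0.7+7 = 7.7).
Mode = (α−1)/β = 49.1/7.7 = 6.377.
Mean = α/β = 50.1/7.7 = 6.506.
The mean is pulled above the mode by the posterior's right skew.

MAP: 6.377. Posterior mean: 6.506.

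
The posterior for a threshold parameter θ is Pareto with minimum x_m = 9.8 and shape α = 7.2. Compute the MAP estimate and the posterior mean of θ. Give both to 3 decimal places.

The Pareto density is strictly decreasing on [x_m, ∞), so the mode is x_m = 9.800.
Mean = α·x_m/(α−1) = 7.2·9.8/6.2 = 11.381.

MAP: 9.800. Posterior mean: 11.381.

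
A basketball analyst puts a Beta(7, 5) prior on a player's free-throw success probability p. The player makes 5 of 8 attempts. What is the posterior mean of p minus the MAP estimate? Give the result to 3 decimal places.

Posterior: Beta(7+5, 5+3) = Beta(12, 8).
Mode = (12−1)/(12+8−2) = 11/18 = 0.611.
Mean = 12/(12+8) = 12/20 = 0.600.
Difference = 0.600 − 0.611 = -0.011.

-0.011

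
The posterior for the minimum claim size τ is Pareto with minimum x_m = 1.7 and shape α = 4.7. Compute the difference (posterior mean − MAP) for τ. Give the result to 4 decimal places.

The Pareto density is strictly decreasing on [x_m, ∞), so the mode is x_m = 1.7000.
Mean = α·x_m/(α−1) = 4.7·1.7/3.7 = 2.1595.
Difference = 2.1595 − 1.7000 = 0.4595.

0.4595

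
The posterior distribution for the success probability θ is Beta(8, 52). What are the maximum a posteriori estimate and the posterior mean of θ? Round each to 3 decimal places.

Mode = (8−1)/(8+52−2) = 7/58 = 0.121.
Mean = 8/(8+52) = 8/60 = 0.133.

θ_MAP = 0.121, E[θ|data] = 0.133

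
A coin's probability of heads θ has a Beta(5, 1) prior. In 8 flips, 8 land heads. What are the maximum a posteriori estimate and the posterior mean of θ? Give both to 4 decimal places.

MAP = 1.0000; posterior mean = 0.9286

Posterior: Beta(5+8, 1+0) = Beta(13, 1).
Since β = 1 ≤ 1 and α > 1, the Beta density is monotone increasing on [0,1]; the mode is at 1.
Mean = 13/(13+1) = 0.9286.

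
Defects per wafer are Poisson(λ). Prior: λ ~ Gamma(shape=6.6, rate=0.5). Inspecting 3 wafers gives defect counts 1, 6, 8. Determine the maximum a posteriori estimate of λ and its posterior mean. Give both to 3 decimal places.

maximum a posteriori estimate = 5.886, posterior mean = 6.171

Σ counts = 15. Posterior: Gamma(shape = 6.6+15 = 21.6, rate = 0.5+3 = 3.5).
Mode = (α−1)/β = 20.6/3.5 = 5.886.
Mean = α/β = 21.6/3.5 = 6.171.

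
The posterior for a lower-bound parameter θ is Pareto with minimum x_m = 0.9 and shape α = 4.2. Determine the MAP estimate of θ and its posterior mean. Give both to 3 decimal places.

The Pareto density is strictly decreasing on [x_m, ∞), so the mode is x_m = 0.900.
Mean = α·x_m/(α−1) = 4.2·0.9/3.2 = 1.181.
Mean > mode: the posterior has a right tail.

θ_MAP = 0.900, E[θ|data] = 1.181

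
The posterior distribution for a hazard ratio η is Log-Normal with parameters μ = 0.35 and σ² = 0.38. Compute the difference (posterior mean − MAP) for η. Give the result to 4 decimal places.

0.7456

Mode = exp(μ − σ²) = exp(-0.03) = 0.9704.
Mean = exp(μ + σ²/2) = exp(0.540) = 1.7160.
Difference = 1.7160 − 0.9704 = 0.7456.
Right-skewed posterior ⇒ mode < mean.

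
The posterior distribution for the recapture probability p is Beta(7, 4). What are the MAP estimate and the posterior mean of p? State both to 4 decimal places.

Mode = (7−1)/(7+4−2) = 6/9 = 0.6667.
Mean = 7/(7+4) = 7/11 = 0.6364.

MAP = 0.6667, posterior mean = 0.6364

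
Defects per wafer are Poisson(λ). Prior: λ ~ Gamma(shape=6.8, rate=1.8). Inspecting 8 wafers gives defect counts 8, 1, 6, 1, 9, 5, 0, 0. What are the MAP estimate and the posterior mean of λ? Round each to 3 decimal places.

MAP = 3.653, posterior mean = 3.755

Σ counts = 30. Posterior: Gamma(shape = 6.8+30 = 36.8, rate = 1.8+8 = 9.8).
Mode = (α−1)/β = 35.8/9.8 = 3.653.
Mean = α/β = 36.8/9.8 = 3.755.
The mean is pulled above the mode by the posterior's right skew.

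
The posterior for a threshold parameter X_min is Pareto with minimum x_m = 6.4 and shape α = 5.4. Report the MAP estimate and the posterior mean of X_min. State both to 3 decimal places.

MAP = 6.400, posterior mean = 7.855

The Pareto density is strictly decreasing on [x_m, ∞), so the mode is x_m = 6.400.
Mean = α·x_m/(α−1) = 5.4·6.4/4.4 = 7.855.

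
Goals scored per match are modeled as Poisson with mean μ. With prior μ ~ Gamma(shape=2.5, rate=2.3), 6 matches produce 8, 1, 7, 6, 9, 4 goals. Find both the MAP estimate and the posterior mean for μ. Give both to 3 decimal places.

MAP = 4.398, posterior mean = 4.518

Σ counts = 35. Posterior: Gamma(shape = 2.5+35 = 37.5, rate = 2.3+6 = 8.3).
Mode = (α−1)/β = 36.5/8.3 = 4.398.
Mean = α/β = 37.5/8.3 = 4.518.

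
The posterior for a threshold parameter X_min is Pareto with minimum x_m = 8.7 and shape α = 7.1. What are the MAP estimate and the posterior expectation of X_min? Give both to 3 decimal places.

MAP: 8.700. Posterior mean: 10.126.

The Pareto density is strictly decreasing on [x_m, ∞), so the mode is x_m = 8.700.
Mean = α·x_m/(α−1) = 7.1·8.7/6.1 = 10.126.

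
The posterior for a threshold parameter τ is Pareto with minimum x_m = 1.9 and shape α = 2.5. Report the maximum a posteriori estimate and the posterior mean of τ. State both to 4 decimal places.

The Pareto density is strictly decreasing on [x_m, ∞), so the mode is x_m = 1.9000.
Mean = α·x_m/(α−1) = 2.5·1.9/1.5 = 3.1667.

maximum a posteriori estimate = 1.9000, posterior mean = 3.1667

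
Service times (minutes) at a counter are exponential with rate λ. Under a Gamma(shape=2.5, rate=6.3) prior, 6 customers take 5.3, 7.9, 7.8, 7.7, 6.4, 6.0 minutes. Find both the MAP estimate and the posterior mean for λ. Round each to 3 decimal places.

MAP = 0.158; posterior mean = 0.179

Σ times = 41.1. Posterior: Gamma(shape = 2.5+6 = 8.5, rate = 6.3+41.1 = 47.4).
Mode = (α−1)/β = 7.5/47.4 = 0.158.
Mean = α/β = 8.5/47.4 = 0.179.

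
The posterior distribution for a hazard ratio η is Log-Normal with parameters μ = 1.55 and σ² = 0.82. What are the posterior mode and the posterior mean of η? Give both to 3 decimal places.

Mode = exp(μ − σ²) = exp(0.73) = 2.075.
Mean = exp(μ + σ²/2) = exp(1.960) = 7.099.

MAP: 2.075. Posterior mean: 7.099.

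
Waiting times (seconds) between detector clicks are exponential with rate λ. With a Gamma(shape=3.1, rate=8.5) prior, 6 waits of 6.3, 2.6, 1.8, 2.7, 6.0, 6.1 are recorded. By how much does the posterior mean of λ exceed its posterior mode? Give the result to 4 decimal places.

0.0294

Σ times = 25.5. Posterior: Gamma(shape = 3.1+6 = 9.1, rate = 8.5+25.5 = 34.0).
Mode = (α−1)/β = 8.1/34.0 = 0.2382.
Mean = α/β = 9.1/34.0 = 0.2676.
Difference = 0.2676 − 0.2382 = 0.0294.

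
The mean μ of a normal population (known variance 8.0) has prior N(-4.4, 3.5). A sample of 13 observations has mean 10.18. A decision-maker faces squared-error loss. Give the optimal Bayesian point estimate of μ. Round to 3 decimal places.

Posterior for μ is Normal. Precision-weighted mean: (1/3.5·-4.4 + 13/8.0·10.18) / (1/3.5 + 13/8.0) = 8.000.
A Normal posterior is symmetric, so mode = mean.
Squared-error loss ⇒ the optimal estimator is the posterior mean.

8.000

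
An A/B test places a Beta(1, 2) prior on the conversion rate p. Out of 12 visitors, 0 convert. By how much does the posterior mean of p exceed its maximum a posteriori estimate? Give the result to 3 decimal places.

0.067

Posterior: Beta(1+0, 2+12) = Beta(1, 14).
Since α = 1 ≤ 1 and β > 1, the Beta density is monotone decreasing on [0,1]; the mode is at 0.
Mean = 1/(1+14) = 0.067.
Difference = 0.067 − 0.000 = 0.067.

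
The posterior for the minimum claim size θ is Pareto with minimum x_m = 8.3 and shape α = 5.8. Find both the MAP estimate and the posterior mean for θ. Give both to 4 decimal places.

MAP = 8.3000; posterior mean = 10.0292

The Pareto density is strictly decreasing on [x_m, ∞), so the mode is x_m = 8.3000.
Mean = α·x_m/(α−1) = 5.8·8.3/4.8 = 10.0292.
Right-skewed posterior ⇒ mode < mean.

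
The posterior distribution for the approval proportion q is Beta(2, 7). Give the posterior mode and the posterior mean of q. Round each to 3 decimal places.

Mode = (2−1)/(2+7−2) = 1/7 = 0.143.
Mean = 2/(2+7) = 2/9 = 0.222.

MAP: 0.143. Posterior mean: 0.222.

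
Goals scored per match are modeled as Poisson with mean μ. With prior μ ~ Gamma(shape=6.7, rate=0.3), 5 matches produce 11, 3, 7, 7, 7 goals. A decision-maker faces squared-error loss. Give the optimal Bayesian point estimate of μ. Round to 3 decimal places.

7.868

Σ counts = 35. Posterior: Gamma(shape = 6.7+35 = 41.7, rate = 0.3+5 = 5.3).
Mode = (α−1)/β = 40.7/5.3 = 7.679.
Mean = α/β = 41.7/5.3 = 7.868.
Squared-error loss ⇒ the optimal estimator is the posterior mean.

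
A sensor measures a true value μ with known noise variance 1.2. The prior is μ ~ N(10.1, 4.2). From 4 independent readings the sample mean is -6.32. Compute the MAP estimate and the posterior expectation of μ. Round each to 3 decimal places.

Posterior for μ is Normal. Precision-weighted mean: (1/4.2·10.1 + 4/1.2·-6.32) / (1/4.2 + 4/1.2) = -5.225.
A Normal posterior is symmetric, so mode = mean.

MAP: -5.225. Posterior mean: -5.225.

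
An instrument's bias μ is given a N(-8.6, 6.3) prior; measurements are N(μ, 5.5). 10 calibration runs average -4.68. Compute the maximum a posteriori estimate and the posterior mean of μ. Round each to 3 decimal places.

maximum a posteriori estimate = -4.995, posterior mean = -4.995

Posterior for μ is Normal. Precision-weighted mean: (1/6.3·-8.6 + 10/5.5·-4.68) / (1/6.3 + 10/5.5) = -4.995.
A Normal posterior is symmetric, so mode = mean.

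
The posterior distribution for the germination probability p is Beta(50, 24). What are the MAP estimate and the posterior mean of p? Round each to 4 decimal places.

MAP estimate = 0.6806, posterior mean = 0.6757

Mode = (50−1)/(50+24−2) = 49/72 = 0.6806.
Mean = 50/(50+24) = 50/74 = 0.6757.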